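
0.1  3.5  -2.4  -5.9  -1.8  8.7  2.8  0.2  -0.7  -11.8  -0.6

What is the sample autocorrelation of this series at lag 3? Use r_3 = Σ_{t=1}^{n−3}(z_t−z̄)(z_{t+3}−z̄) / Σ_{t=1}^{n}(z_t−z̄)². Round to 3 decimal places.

Mean z̄ = (0.1 + 3.5 − 2.4 − 5.9 − 1.8 + 8.7 + 2.8 + 0.2 − 0.7 − 11.8 − 0.6)/11 = -0.7182
Numerator Σ_{t=1}^{8}(z_t−z̄)(z_{t+3}−z̄) = -82.5746
Denominator Σ(z_t−z̄)² = 274.0564
r_3 = -82.5746 / 274.0564 = -0.301

-0.301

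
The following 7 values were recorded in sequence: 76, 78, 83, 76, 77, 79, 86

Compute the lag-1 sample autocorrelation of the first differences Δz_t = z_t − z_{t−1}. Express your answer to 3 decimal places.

First differences Δz: 2, 5, -7, 1, 2, 7
Mean of differences = 1.6667
Numerator Σ(Δz_t−Δz̄)(Δz_{t+1}−Δz̄) = -20.4444
Denominator Σ(Δz_t−Δz̄)² = 115.3333
r_1(Δz) = -20.4444 / 115.3333 = -0.177

-0.177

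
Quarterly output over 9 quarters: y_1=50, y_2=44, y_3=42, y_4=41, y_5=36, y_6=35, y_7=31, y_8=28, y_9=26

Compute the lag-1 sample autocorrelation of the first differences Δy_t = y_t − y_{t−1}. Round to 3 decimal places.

First differences Δy: -6, -2, -1, -5, -1, -4, -3, -2
Mean of differences = -3.0000
Numerator Σ(Δy_t−Δȳ)(Δy_{t+1}−Δȳ) = -11.0000
Denominator Σ(Δy_t−Δȳ)² = 24.0000
r_1(Δy) = -11.0000 / 24.0000 = -0.458

-0.458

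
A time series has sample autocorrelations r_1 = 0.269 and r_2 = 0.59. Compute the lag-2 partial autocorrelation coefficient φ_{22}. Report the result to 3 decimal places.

0.558

φ_{22} = (r_2 − r_1²) / (1 − r_1²)
r_1² = (0.269)² = 0.072361
Numerator = 0.59 − 0.0724 = 0.5176; denominator = 1 − 0.0724 = 0.9276
φ_{22} = 0.5176 / 0.9276 = 0.558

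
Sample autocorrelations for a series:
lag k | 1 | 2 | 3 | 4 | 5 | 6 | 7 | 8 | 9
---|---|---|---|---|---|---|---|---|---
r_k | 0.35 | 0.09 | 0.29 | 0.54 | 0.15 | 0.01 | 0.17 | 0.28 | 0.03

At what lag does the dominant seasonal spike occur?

The largest autocorrelation is r_4 = 0.54; the remaining lags stay at or below 0.35. The elevated value at lag 1 (0.35), dropping to 0.09 at lag 2, reflects decaying short-term dependence rather than seasonality.
The dominant spike at lag 4 indicates a seasonal period of 4.

4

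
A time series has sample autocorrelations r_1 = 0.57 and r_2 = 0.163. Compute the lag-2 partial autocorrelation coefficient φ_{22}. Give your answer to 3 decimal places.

φ_{22} = (r_2 − r_1²) / (1 − r_1²)
r_1² = (0.57)² = 0.3249
Numerator = 0.163 − 0.3249 = -0.1619; denominator = 1 − 0.3249 = 0.6751
φ_{22} = -0.1619 / 0.6751 = -0.240

-0.240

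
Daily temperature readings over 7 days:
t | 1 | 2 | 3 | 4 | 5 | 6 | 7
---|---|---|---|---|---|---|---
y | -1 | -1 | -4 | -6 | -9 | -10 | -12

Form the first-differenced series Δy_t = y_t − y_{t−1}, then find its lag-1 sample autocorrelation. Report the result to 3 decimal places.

-0.419

First differences Δy: 0, -3, -2, -3, -1, -2
Mean of differences = -1.8333
Numerator Σ(Δy_t−Δȳ)(Δy_{t+1}−Δȳ) = -2.8611
Denominator Σ(Δy_t−Δȳ)² = 6.8333
r_1(Δy) = -2.8611 / 6.8333 = -0.419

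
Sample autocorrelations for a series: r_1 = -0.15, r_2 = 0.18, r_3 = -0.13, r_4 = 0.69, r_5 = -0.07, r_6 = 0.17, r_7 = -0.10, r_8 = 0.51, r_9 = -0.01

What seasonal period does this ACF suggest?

The largest autocorrelation is r_4 = 0.69, with a weaker echo at lag 8 (0.51); the remaining lags stay at or below 0.18.
The dominant spike at lag 4 indicates a seasonal period of 4.

4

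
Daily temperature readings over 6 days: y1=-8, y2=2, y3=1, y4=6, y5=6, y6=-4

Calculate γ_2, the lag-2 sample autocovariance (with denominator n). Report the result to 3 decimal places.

-3.000

Mean ȳ = (-8 + 2 + 1 + 6 + 6 − 4)/6 = 0.5000
Σ_{t=1}^{4}(y_t−ȳ)(y_{t+2}−ȳ) = -18.0000
γ_2 = -18.0000 / 6 = -3.000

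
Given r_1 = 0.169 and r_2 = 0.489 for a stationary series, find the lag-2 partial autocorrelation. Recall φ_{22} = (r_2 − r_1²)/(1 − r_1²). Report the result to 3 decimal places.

0.474

φ_{22} = (r_2 − r_1²) / (1 − r_1²)
r_1² = (0.169)² = 0.028561
Numerator = 0.489 − 0.0286 = 0.4604; denominator = 1 − 0.0286 = 0.9714
φ_{22} = 0.4604 / 0.9714 = 0.474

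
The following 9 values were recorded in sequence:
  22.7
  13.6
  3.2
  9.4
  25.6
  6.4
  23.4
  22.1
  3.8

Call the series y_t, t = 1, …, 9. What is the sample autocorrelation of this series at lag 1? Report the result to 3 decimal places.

-0.260

Mean ȳ = (22.7 + 13.6 + 3.2 + 9.4 + 25.6 + 6.4 + 23.4 + 22.1 + 3.8)/9 = 14.4667
Numerator Σ_{t=1}^{8}(y_t−ȳ)(y_{t+1}−ȳ) = -171.7978
Denominator Σ(y_t−ȳ)² = 662.0200
r_1 = -171.7978 / 662.0200 = -0.260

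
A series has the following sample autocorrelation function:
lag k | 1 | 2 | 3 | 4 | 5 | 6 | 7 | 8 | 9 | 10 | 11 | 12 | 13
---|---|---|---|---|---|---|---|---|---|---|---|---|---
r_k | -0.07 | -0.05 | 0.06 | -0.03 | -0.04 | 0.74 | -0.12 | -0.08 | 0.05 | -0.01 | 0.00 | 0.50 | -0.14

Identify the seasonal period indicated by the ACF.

6

The largest autocorrelation is r_6 = 0.74, with a weaker echo at lag 12 (0.50); the remaining lags stay at or below 0.06.
The dominant spike at lag 6 indicates a seasonal period of 6.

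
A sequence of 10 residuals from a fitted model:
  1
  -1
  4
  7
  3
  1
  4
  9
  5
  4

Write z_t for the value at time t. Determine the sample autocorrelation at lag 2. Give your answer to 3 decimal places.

Mean z̄ = (1 − 1 + 4 + 7 + 3 + 1 + 4 + 9 + 5 + 4)/10 = 3.7000
Numerator Σ_{t=1}^{8}(z_t−z̄)(z_{t+2}−z̄) = -37.9800
Denominator Σ(z_t−z̄)² = 78.1000
r_2 = -37.9800 / 78.1000 = -0.486

-0.486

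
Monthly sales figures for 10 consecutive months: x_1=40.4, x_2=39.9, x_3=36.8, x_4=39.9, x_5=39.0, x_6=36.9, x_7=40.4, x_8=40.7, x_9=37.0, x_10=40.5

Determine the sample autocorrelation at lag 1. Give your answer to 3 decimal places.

-0.400

Mean x̄ = (40.4 + 39.9 + 36.8 + 39.9 + 39.0 + 36.9 + 40.4 + 40.7 + 37.0 + 40.5)/10 = 39.1500
Numerator Σ_{t=1}^{9}(x_t−x̄)(x_{t+1}−x̄) = -9.4725
Denominator Σ(x_t−x̄)² = 23.7050
r_1 = -9.4725 / 23.7050 = -0.400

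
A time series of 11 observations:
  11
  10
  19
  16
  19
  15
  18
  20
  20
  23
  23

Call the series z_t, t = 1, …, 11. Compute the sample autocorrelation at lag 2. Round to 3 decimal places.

0.163

Mean z̄ = (11 + 10 + 19 + 16 + 19 + 15 + 18 + 20 + 20 + 23 + 23)/11 = 17.6364
Numerator Σ_{t=1}^{9}(z_t−z̄)(z_{t+2}−z̄) = 30.0992
Denominator Σ(z_t−z̄)² = 184.5455
r_2 = 30.0992 / 184.5455 = 0.163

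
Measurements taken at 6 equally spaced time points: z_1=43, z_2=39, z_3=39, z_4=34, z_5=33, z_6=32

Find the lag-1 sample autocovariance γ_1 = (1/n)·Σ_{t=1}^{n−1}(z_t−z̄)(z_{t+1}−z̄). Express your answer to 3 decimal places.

6.815

Mean z̄ = (43 + 39 + 39 + 34 + 33 + 32)/6 = 36.6667
Σ_{t=1}^{5}(z_t−z̄)(z_{t+1}−z̄) = 40.8889
γ_1 = 40.8889 / 6 = 6.815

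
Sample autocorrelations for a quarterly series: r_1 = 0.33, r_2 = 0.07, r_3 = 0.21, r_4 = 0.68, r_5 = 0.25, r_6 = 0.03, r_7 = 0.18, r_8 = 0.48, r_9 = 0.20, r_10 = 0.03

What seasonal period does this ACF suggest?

The largest autocorrelation is r_4 = 0.68, with a weaker echo at lag 8 (0.48); the remaining lags stay at or below 0.33. The elevated value at lag 1 (0.33), dropping to 0.07 at lag 2, reflects decaying short-term dependence rather than seasonality.
The dominant spike at lag 4 indicates a seasonal period of 4.

4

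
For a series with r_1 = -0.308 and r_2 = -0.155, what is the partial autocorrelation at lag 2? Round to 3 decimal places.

φ_{22} = (r_2 − r_1²) / (1 − r_1²)
r_1² = (-0.308)² = 0.094864
Numerator = -0.155 − 0.0949 = -0.2499; denominator = 1 − 0.0949 = 0.9051
φ_{22} = -0.2499 / 0.9051 = -0.276

-0.276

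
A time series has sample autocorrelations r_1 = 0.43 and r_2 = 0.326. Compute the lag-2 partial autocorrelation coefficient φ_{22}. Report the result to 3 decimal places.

0.173

φ_{22} = (r_2 − r_1²) / (1 − r_1²)
r_1² = (0.43)² = 0.1849
Numerator = 0.326 − 0.1849 = 0.1411; denominator = 1 − 0.1849 = 0.8151
φ_{22} = 0.1411 / 0.8151 = 0.173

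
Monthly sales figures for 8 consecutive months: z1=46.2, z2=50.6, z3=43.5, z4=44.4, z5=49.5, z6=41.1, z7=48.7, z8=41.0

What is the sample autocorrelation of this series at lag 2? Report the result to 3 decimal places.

Mean z̄ = (46.2 + 50.6 + 43.5 + 44.4 + 49.5 + 41.1 + 48.7 + 41.0)/8 = 45.6250
Deviations from mean: 0.5750, 4.9750, -2.1250, -1.2250, 3.8750, -4.5250, 3.0750, -4.6250
Σ(z_t−z̄)(z_{t+2}−z̄) = (-1.2219) + (-6.0944) + (-8.2344) + (5.5431) + (11.9156) + (20.9281) = 22.8363
Denominator Σ(z_t−z̄)² = 97.4350
r_2 = 22.8363 / 97.4350 = 0.234

0.234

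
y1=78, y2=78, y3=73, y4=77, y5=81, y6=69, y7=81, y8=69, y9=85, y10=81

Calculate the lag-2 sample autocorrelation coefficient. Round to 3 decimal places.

0.242

Mean ȳ = (78 + 78 + 73 + 77 + 81 + 69 + 81 + 69 + 85 + 81)/10 = 77.2000
Numerator Σ_{t=1}^{8}(y_t−ȳ)(y_{t+2}−ȳ) = 62.3200
Denominator Σ(y_t−ȳ)² = 257.6000
r_2 = 62.3200 / 257.6000 = 0.242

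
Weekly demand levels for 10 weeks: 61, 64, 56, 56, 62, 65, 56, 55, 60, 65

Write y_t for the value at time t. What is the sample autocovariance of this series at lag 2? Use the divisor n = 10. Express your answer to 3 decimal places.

-10.600

Mean ȳ = (61 + 64 + 56 + 56 + 62 + 65 + 56 + 55 + 60 + 65)/10 = 60.0000
Σ_{t=1}^{8}(y_t−ȳ)(y_{t+2}−ȳ) = -106.0000
γ_2 = -106.0000 / 10 = -10.600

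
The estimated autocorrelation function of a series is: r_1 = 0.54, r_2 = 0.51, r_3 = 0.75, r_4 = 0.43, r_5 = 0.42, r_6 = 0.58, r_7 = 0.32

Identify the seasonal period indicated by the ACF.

3

The largest autocorrelation is r_3 = 0.75, with a weaker echo at lag 6 (0.58); the remaining lags stay at or below 0.54. The elevated value at lag 1 (0.54), dropping to 0.51 at lag 2, reflects decaying short-term dependence rather than seasonality.
The dominant spike at lag 3 indicates a seasonal period of 3.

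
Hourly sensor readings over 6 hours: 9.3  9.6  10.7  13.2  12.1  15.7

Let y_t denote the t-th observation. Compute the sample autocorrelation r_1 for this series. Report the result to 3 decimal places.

0.268

Mean ȳ = (9.3 + 9.6 + 10.7 + 13.2 + 12.1 + 15.7)/6 = 11.7667
Deviations from mean: -2.4667, -2.1667, -1.0667, 1.4333, 0.3333, 3.9333
Numerator Σ_{t=1}^{5}(y_t−ȳ)(y_{t+1}−ȳ) = 7.9156
Denominator Σ(y_t−ȳ)² = 29.5533
r_1 = 7.9156 / 29.5533 = 0.268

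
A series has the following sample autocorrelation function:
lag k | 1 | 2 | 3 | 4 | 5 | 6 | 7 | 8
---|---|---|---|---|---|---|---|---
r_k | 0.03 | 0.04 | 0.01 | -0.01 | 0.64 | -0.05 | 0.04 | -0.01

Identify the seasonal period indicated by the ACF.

5

The largest autocorrelation is r_5 = 0.64; the remaining lags stay at or below 0.04.
The dominant spike at lag 5 indicates a seasonal period of 5.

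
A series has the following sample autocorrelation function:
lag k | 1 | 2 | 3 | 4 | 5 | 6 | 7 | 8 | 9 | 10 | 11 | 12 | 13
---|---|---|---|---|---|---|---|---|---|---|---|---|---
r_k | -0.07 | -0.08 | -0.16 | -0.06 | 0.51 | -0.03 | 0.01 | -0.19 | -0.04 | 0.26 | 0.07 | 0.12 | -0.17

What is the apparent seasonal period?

5

The largest autocorrelation is r_5 = 0.51, with a weaker echo at lag 10 (0.26); the remaining lags stay at or below 0.12.
The dominant spike at lag 5 indicates a seasonal period of 5.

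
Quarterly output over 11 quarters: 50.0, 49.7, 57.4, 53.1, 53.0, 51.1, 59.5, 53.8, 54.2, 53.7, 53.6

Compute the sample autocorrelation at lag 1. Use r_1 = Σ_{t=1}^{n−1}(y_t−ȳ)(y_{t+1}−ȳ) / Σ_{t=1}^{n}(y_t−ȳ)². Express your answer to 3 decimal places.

Mean ȳ = (50.0 + 49.7 + 57.4 + 53.1 + 53.0 + 51.1 + 59.5 + 53.8 + 54.2 + 53.7 + 53.6)/11 = 53.5545
Numerator Σ_{t=1}^{10}(y_t−ȳ)(y_{t+1}−ȳ) = -14.1312
Denominator Σ(y_t−ȳ)² = 84.6673
r_1 = -14.1312 / 84.6673 = -0.167

-0.167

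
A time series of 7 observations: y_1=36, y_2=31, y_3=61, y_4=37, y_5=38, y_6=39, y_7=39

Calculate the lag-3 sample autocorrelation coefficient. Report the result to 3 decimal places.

Mean ȳ = (36 + 31 + 61 + 37 + 38 + 39 + 39)/7 = 40.1429
Deviations from mean: -4.1429, -9.1429, 20.8571, -3.1429, -2.1429, -1.1429, -1.1429
Numerator Σ_{t=1}^{4}(y_t−ȳ)(y_{t+3}−ȳ) = 12.3673
Denominator Σ(y_t−ȳ)² = 552.8571
r_3 = 12.3673 / 552.8571 = 0.022

0.022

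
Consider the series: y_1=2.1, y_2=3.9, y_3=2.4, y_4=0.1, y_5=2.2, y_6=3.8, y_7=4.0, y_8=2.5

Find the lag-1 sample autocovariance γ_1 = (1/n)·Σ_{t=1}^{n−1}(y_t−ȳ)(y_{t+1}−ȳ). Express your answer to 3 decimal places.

Mean ȳ = (2.1 + 3.9 + 2.4 + 0.1 + 2.2 + 3.8 + 4.0 + 2.5)/8 = 2.6250
Deviations: -0.5250, 1.2750, -0.2250, -2.5250, -0.4250, 1.1750, 1.3750, -0.1250
Σ_{t=1}^{7}(y_t−ȳ)(y_{t+1}−ȳ) = 1.6294
γ_1 = 1.6294 / 8 = 0.204

0.204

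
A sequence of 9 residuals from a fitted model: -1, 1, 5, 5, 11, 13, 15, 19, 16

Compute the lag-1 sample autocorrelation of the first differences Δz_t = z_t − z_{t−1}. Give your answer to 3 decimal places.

-0.431

First differences Δz: 2, 4, 0, 6, 2, 2, 4, -3
Mean of differences = 2.1250
Numerator Σ(Δz_t−Δz̄)(Δz_{t+1}−Δz̄) = -22.7656
Denominator Σ(Δz_t−Δz̄)² = 52.8750
r_1(Δz) = -22.7656 / 52.8750 = -0.431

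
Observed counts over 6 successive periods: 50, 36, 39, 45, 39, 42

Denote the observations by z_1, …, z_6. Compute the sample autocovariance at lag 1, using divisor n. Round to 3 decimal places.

Mean z̄ = (50 + 36 + 39 + 45 + 39 + 42)/6 = 41.8333
Σ_{t=1}^{5}(z_t−z̄)(z_{t+1}−z̄) = -49.5278
γ_1 = -49.5278 / 6 = -8.255

-8.255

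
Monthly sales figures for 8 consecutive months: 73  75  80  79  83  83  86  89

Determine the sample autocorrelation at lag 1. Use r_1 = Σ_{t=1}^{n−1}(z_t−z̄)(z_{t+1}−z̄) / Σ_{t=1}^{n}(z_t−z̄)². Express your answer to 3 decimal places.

0.525

Mean z̄ = (73 + 75 + 80 + 79 + 83 + 83 + 86 + 89)/8 = 81.0000
Deviations from mean: -8.0000, -6.0000, -1.0000, -2.0000, 2.0000, 2.0000, 5.0000, 8.0000
Σ(z_t−z̄)(z_{t+1}−z̄) = (48.0000) + (6.0000) + (2.0000) + (-4.0000) + (4.0000) + (10.0000) + (40.0000) = 106.0000
Denominator Σ(z_t−z̄)² = 202.0000
r_1 = 106.0000 / 202.0000 = 0.525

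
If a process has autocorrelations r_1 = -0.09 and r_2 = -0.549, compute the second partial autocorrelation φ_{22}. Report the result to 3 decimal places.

-0.562

φ_{22} = (r_2 − r_1²) / (1 − r_1²)
r_1² = (-0.09)² = 0.0081
Numerator = -0.549 − 0.0081 = -0.5571; denominator = 1 − 0.0081 = 0.9919
φ_{22} = -0.5571 / 0.9919 = -0.562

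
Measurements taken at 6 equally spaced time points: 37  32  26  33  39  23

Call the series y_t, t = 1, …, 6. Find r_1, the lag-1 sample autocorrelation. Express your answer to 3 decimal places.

-0.321

Mean ȳ = (37 + 32 + 26 + 33 + 39 + 23)/6 = 31.6667
Σ(y_t−ȳ)(y_{t+1}−ȳ) = (1.7778) + (-1.8889) + (-7.5556) + (9.7778) + (-63.5556) = -61.4444
Denominator Σ(y_t−ȳ)² = 191.3333
r_1 = -61.4444 / 191.3333 = -0.321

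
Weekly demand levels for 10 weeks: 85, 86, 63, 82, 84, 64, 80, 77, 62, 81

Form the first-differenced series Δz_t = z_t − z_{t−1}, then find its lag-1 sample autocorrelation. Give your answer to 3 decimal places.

-0.504

First differences Δz: 1, -23, 19, 2, -20, 16, -3, -15, 19
Mean of differences = -0.4444
Numerator Σ(Δz_t−Δz̄)(Δz_{t+1}−Δz̄) = -1080.8642
Denominator Σ(Δz_t−Δz̄)² = 2144.2222
r_1(Δz) = -1080.8642 / 2144.2222 = -0.504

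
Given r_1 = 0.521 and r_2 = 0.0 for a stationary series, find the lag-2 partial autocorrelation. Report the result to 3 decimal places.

-0.373

φ_{22} = (r_2 − r_1²) / (1 − r_1²)
r_1² = (0.521)² = 0.271441
Numerator = 0.0 − 0.2714 = -0.2714; denominator = 1 − 0.2714 = 0.7286
φ_{22} = -0.2714 / 0.7286 = -0.373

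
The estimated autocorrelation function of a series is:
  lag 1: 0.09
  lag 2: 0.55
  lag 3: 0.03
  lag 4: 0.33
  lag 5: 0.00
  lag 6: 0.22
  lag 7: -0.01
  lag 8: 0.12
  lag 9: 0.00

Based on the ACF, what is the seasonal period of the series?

2

The largest autocorrelation is r_2 = 0.55, with weaker echoes at lags 4 (0.33) and 6 (0.22); the remaining lags stay at or below 0.12.
The dominant spike at lag 2 indicates a seasonal period of 2.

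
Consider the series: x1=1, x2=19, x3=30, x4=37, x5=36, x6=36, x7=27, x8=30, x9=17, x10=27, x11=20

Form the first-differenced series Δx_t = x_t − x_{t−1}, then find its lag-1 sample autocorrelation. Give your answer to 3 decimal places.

First differences Δx: 18, 11, 7, -1, 0, -9, 3, -13, 10, -7
Mean of differences = 1.9000
Numerator Σ(Δx_t−Δx̄)(Δx_{t+1}−Δx̄) = -16.8100
Denominator Σ(Δx_t−Δx̄)² = 866.9000
r_1(Δx) = -16.8100 / 866.9000 = -0.019

-0.019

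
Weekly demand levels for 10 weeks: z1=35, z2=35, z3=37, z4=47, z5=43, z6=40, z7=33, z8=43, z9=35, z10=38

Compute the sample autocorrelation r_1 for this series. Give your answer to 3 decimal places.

0.012

Mean z̄ = (35 + 35 + 37 + 47 + 43 + 40 + 33 + 43 + 35 + 38)/10 = 38.6000
Numerator Σ_{t=1}^{9}(z_t−z̄)(z_{t+1}−z̄) = 2.2400
Denominator Σ(z_t−z̄)² = 184.4000
r_1 = 2.2400 / 184.4000 = 0.012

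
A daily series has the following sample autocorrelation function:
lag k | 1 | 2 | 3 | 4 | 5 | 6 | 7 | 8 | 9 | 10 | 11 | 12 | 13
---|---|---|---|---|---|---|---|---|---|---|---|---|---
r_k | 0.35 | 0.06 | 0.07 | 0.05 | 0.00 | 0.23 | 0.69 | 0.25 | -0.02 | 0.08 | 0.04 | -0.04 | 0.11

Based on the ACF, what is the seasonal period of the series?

7

The largest autocorrelation is r_7 = 0.69; the remaining lags stay at or below 0.35. The elevated value at lag 1 (0.35), dropping to 0.06 at lag 2, reflects decaying short-term dependence rather than seasonality.
The dominant spike at lag 7 indicates a seasonal period of 7.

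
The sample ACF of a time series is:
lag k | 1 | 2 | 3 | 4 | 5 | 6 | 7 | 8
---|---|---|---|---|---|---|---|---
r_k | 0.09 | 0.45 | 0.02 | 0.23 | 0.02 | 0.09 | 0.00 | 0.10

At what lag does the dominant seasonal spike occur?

The largest autocorrelation is r_2 = 0.45, with a weaker echo at lag 4 (0.23); the remaining lags stay at or below 0.10.
The dominant spike at lag 2 indicates a seasonal period of 2.

2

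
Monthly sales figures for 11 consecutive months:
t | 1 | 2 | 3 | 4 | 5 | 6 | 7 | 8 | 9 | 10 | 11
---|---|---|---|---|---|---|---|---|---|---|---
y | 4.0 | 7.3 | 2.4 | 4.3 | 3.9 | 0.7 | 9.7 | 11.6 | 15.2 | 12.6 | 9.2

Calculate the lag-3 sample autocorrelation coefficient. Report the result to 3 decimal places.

Mean ȳ = (4.0 + 7.3 + 2.4 + 4.3 + 3.9 + 0.7 + 9.7 + 11.6 + 15.2 + 12.6 + 9.2)/11 = 7.3545
Numerator Σ_{t=1}^{8}(y_t−ȳ)(y_{t+3}−ȳ) = -10.4953
Denominator Σ(y_t−ȳ)² = 217.3473
r_3 = -10.4953 / 217.3473 = -0.048

-0.048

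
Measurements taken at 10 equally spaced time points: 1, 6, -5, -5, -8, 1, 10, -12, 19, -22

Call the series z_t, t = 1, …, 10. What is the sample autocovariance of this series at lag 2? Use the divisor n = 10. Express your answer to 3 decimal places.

Mean z̄ = (1 + 6 − 5 − 5 − 8 + 1 + 10 − 12 + 19 − 22)/10 = -1.5000
Σ_{t=1}^{8}(z_t−z̄)(z_{t+2}−z̄) = 329.0000
γ_2 = 329.0000 / 10 = 32.900

32.900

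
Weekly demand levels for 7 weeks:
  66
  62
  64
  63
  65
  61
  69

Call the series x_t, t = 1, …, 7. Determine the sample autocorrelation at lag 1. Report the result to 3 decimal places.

Mean x̄ = (66 + 62 + 64 + 63 + 65 + 61 + 69)/7 = 64.2857
Deviations from mean: 1.7143, -2.2857, -0.2857, -1.2857, 0.7143, -3.2857, 4.7143
Σ(x_t−x̄)(x_{t+1}−x̄) = (-3.9184) + (0.6531) + (0.3673) + (-0.9184) + (-2.3469) + (-15.4898) = -21.6531
Denominator Σ(x_t−x̄)² = 43.4286
r_1 = -21.6531 / 43.4286 = -0.499

-0.499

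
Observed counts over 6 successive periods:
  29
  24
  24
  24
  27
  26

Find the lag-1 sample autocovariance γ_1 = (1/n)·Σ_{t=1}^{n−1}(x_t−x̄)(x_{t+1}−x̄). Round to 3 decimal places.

Mean x̄ = (29 + 24 + 24 + 24 + 27 + 26)/6 = 25.6667
Deviations: 3.3333, -1.6667, -1.6667, -1.6667, 1.3333, 0.3333
Σ_{t=1}^{5}(x_t−x̄)(x_{t+1}−x̄) = -1.7778
γ_1 = -1.7778 / 6 = -0.296

-0.296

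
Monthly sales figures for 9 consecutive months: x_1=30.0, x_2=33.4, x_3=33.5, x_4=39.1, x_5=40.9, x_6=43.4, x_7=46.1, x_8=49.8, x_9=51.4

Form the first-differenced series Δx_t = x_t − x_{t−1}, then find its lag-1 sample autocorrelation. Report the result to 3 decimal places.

First differences Δx: 3.4, 0.1, 5.6, 1.8, 2.5, 2.7, 3.7, 1.6
Mean of differences = 2.6750
Numerator Σ(Δx_t−Δx̄)(Δx_{t+1}−Δx̄) = -12.8856
Denominator Σ(Δx_t−Δx̄)² = 18.7150
r_1(Δx) = -12.8856 / 18.7150 = -0.689

-0.689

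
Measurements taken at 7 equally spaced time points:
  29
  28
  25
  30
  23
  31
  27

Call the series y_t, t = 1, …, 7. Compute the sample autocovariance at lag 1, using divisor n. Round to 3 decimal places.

-5.067

Mean ȳ = (29 + 28 + 25 + 30 + 23 + 31 + 27)/7 = 27.5714
Σ_{t=1}^{6}(y_t−ȳ)(y_{t+1}−ȳ) = -35.4694
γ_1 = -35.4694 / 7 = -5.067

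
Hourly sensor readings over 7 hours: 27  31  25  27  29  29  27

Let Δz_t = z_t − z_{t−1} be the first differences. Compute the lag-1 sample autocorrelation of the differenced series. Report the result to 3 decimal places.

-0.500

First differences Δz: 4, -6, 2, 2, 0, -2
Mean of differences = 0.0000
Numerator Σ(Δz_t−Δz̄)(Δz_{t+1}−Δz̄) = -32.0000
Denominator Σ(Δz_t−Δz̄)² = 64.0000
r_1(Δz) = -32.0000 / 64.0000 = -0.500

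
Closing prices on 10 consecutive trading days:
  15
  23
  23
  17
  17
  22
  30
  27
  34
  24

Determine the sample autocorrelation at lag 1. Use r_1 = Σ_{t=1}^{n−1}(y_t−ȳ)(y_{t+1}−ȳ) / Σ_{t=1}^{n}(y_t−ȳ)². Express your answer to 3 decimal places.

Mean ȳ = (15 + 23 + 23 + 17 + 17 + 22 + 30 + 27 + 34 + 24)/10 = 23.2000
Numerator Σ_{t=1}^{9}(y_t−ȳ)(y_{t+1}−ȳ) = 116.1600
Denominator Σ(y_t−ȳ)² = 323.6000
r_1 = 116.1600 / 323.6000 = 0.359

0.359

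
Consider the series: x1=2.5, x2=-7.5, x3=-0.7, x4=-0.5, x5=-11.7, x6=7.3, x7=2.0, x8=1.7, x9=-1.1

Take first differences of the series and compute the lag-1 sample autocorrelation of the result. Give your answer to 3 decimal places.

-0.564

First differences Δx: -10.0, 6.8, 0.2, -11.2, 19.0, -5.3, -0.3, -2.8
Mean of differences = -0.4500
Numerator Σ(Δx_t−Δx̄)(Δx_{t+1}−Δx̄) = -376.0125
Denominator Σ(Δx_t−Δx̄)² = 667.1200
r_1(Δx) = -376.0125 / 667.1200 = -0.564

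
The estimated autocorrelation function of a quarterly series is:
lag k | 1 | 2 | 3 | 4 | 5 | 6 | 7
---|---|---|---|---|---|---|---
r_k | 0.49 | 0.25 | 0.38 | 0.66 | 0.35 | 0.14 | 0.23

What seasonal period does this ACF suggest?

4

The largest autocorrelation is r_4 = 0.66; the remaining lags stay at or below 0.49. The elevated value at lag 1 (0.49), dropping to 0.25 at lag 2, reflects decaying short-term dependence rather than seasonality.
The dominant spike at lag 4 indicates a seasonal period of 4.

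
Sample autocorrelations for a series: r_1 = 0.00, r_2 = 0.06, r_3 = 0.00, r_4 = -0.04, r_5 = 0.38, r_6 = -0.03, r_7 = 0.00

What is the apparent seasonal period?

The largest autocorrelation is r_5 = 0.38; the remaining lags stay at or below 0.06.
The dominant spike at lag 5 indicates a seasonal period of 5.

5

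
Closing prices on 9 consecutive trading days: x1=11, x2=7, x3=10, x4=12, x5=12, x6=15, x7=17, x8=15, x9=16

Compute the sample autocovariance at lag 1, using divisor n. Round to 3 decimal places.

5.920

Mean x̄ = (11 + 7 + 10 + 12 + 12 + 15 + 17 + 15 + 16)/9 = 12.7778
Σ_{t=1}^{8}(x_t−x̄)(x_{t+1}−x̄) = 53.2840
γ_1 = 53.2840 / 9 = 5.920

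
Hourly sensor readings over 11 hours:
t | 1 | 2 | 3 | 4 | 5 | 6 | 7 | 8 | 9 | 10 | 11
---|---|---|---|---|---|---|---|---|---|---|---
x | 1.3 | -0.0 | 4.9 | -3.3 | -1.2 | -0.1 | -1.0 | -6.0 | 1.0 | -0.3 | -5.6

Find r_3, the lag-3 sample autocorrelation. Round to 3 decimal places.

Mean x̄ = (1.3 − 0.0 + 4.9 − 3.3 − 1.2 − 0.1 − 1.0 − 6.0 + 1.0 − 0.3 − 5.6)/11 = -0.9364
Numerator Σ_{t=1}^{8}(x_t−x̄)(x_{t+3}−x̄) = 26.0279
Denominator Σ(x_t−x̄)² = 97.8455
r_3 = 26.0279 / 97.8455 = 0.266

0.266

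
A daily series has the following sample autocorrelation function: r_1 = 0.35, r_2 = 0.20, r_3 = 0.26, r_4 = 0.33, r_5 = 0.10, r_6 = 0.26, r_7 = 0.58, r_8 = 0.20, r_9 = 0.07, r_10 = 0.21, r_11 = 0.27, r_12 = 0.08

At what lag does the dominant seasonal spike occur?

The largest autocorrelation is r_7 = 0.58; the remaining lags stay at or below 0.35. The elevated value at lag 1 (0.35), dropping to 0.20 at lag 2, reflects decaying short-term dependence rather than seasonality.
The dominant spike at lag 7 indicates a seasonal period of 7.

7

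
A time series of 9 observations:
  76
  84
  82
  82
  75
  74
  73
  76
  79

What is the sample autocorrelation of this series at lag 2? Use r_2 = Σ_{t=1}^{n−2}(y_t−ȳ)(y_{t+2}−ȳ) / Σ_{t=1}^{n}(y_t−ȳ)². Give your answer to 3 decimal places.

0.044

Mean ȳ = (76 + 84 + 82 + 82 + 75 + 74 + 73 + 76 + 79)/9 = 77.8889
Numerator Σ_{t=1}^{7}(y_t−ȳ)(y_{t+2}−ȳ) = 5.5309
Denominator Σ(y_t−ȳ)² = 126.8889
r_2 = 5.5309 / 126.8889 = 0.044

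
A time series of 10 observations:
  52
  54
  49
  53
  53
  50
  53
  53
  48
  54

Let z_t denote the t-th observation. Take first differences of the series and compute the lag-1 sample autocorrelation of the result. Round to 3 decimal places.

First differences Δz: 2, -5, 4, 0, -3, 3, 0, -5, 6
Mean of differences = 0.2222
Numerator Σ(Δz_t−Δz̄)(Δz_{t+1}−Δz̄) = -67.7160
Denominator Σ(Δz_t−Δz̄)² = 123.5556
r_1(Δz) = -67.7160 / 123.5556 = -0.548

-0.548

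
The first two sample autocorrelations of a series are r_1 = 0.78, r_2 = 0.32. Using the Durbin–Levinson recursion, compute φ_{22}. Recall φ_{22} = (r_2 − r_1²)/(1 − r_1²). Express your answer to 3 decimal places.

φ_{22} = (r_2 − r_1²) / (1 − r_1²)
r_1² = (0.78)² = 0.6084
Numerator = 0.32 − 0.6084 = -0.2884; denominator = 1 − 0.6084 = 0.3916
φ_{22} = -0.2884 / 0.3916 = -0.736

-0.736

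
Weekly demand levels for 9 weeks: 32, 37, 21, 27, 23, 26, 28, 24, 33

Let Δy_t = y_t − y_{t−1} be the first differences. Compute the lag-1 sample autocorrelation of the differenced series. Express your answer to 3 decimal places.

-0.561

First differences Δy: 5, -16, 6, -4, 3, 2, -4, 9
Mean of differences = 0.1250
Numerator Σ(Δy_t−Δȳ)(Δy_{t+1}−Δȳ) = -248.3906
Denominator Σ(Δy_t−Δȳ)² = 442.8750
r_1(Δy) = -248.3906 / 442.8750 = -0.561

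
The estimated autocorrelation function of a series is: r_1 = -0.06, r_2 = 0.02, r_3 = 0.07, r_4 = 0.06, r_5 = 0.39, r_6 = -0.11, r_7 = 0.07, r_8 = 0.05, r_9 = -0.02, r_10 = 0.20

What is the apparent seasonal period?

5

The largest autocorrelation is r_5 = 0.39, with a weaker echo at lag 10 (0.20); the remaining lags stay at or below 0.07.
The dominant spike at lag 5 indicates a seasonal period of 5.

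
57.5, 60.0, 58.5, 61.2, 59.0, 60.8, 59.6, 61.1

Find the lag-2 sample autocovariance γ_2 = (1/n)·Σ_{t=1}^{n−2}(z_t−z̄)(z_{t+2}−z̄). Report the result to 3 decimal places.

Mean z̄ = (57.5 + 60.0 + 58.5 + 61.2 + 59.0 + 60.8 + 59.6 + 61.1)/8 = 59.7125
Deviations: -2.2125, 0.2875, -1.2125, 1.4875, -0.7125, 1.0875, -0.1125, 1.3875
Σ_{t=1}^{6}(z_t−z̄)(z_{t+2}−z̄) = 7.1809
γ_2 = 7.1809 / 8 = 0.898

0.898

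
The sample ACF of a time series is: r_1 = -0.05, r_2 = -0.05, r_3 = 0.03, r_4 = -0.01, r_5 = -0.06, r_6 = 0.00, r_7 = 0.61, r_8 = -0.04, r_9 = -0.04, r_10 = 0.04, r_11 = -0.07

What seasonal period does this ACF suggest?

7

The largest autocorrelation is r_7 = 0.61; the remaining lags stay at or below 0.04.
The dominant spike at lag 7 indicates a seasonal period of 7.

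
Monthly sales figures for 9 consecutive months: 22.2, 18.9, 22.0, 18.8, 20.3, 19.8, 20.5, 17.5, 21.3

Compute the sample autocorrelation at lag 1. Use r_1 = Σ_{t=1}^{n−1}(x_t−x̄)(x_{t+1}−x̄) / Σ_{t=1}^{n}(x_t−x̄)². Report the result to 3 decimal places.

Mean x̄ = (22.2 + 18.9 + 22.0 + 18.8 + 20.3 + 19.8 + 20.5 + 17.5 + 21.3)/9 = 20.1444
Numerator Σ_{t=1}^{8}(x_t−x̄)(x_{t+1}−x̄) = -11.7431
Denominator Σ(x_t−x̄)² = 19.6222
r_1 = -11.7431 / 19.6222 = -0.598

-0.598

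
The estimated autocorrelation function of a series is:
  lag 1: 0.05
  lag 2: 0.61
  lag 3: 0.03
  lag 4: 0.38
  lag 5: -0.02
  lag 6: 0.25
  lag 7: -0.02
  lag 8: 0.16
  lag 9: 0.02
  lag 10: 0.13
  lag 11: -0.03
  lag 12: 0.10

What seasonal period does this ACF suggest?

2

The largest autocorrelation is r_2 = 0.61, with weaker echoes at lags 4 (0.38), 6 (0.25) and 8 (0.16); the remaining lags stay at or below 0.13.
The dominant spike at lag 2 indicates a seasonal period of 2.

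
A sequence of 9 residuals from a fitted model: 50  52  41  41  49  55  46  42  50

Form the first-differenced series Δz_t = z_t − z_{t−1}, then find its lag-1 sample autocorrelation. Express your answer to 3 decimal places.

-0.062

First differences Δz: 2, -11, 0, 8, 6, -9, -4, 8
Mean of differences = 0.0000
Numerator Σ(Δz_t−Δz̄)(Δz_{t+1}−Δz̄) = -24.0000
Denominator Σ(Δz_t−Δz̄)² = 386.0000
r_1(Δz) = -24.0000 / 386.0000 = -0.062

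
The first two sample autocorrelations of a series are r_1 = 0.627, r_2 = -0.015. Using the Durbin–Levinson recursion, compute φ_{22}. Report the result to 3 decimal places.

-0.673

φ_{22} = (r_2 − r_1²) / (1 − r_1²)
r_1² = (0.627)² = 0.393129
Numerator = -0.015 − 0.3931 = -0.4081; denominator = 1 − 0.3931 = 0.6069
φ_{22} = -0.4081 / 0.6069 = -0.673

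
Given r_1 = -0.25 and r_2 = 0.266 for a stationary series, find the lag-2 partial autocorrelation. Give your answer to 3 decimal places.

φ_{22} = (r_2 − r_1²) / (1 − r_1²)
r_1² = (-0.25)² = 0.0625
Numerator = 0.266 − 0.0625 = 0.2035; denominator = 1 − 0.0625 = 0.9375
φ_{22} = 0.2035 / 0.9375 = 0.217

0.217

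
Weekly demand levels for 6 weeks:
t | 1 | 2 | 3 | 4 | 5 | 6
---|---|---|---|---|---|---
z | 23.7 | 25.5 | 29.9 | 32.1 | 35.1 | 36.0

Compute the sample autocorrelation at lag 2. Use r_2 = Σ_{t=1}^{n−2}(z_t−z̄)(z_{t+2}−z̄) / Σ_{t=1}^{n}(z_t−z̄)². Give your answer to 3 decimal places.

0.018

Mean z̄ = (23.7 + 25.5 + 29.9 + 32.1 + 35.1 + 36.0)/6 = 30.3833
Numerator Σ_{t=1}^{4}(z_t−z̄)(z_{t+2}−z̄) = 2.2094
Denominator Σ(z_t−z̄)² = 125.4883
r_2 = 2.2094 / 125.4883 = 0.018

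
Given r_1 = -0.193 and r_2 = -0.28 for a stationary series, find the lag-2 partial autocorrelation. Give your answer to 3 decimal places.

φ_{22} = (r_2 − r_1²) / (1 − r_1²)
r_1² = (-0.193)² = 0.037249
Numerator = -0.28 − 0.0372 = -0.3172; denominator = 1 − 0.0372 = 0.9628
φ_{22} = -0.3172 / 0.9628 = -0.330

-0.330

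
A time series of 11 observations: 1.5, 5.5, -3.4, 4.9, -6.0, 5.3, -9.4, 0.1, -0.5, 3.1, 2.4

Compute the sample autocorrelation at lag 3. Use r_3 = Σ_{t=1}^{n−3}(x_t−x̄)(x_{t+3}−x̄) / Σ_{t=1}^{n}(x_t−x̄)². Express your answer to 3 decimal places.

Mean x̄ = (1.5 + 5.5 − 3.4 + 4.9 − 6.0 + 5.3 − 9.4 + 0.1 − 0.5 + 3.1 + 2.4)/11 = 0.3182
Numerator Σ_{t=1}^{8}(x_t−x̄)(x_{t+3}−x̄) = -120.5610
Denominator Σ(x_t−x̄)² = 235.0364
r_3 = -120.5610 / 235.0364 = -0.513

-0.513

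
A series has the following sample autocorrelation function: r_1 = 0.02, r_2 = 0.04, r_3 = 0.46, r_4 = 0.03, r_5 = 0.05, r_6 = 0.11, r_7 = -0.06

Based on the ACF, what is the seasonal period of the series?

The largest autocorrelation is r_3 = 0.46; the remaining lags stay at or below 0.11.
The dominant spike at lag 3 indicates a seasonal period of 3.

3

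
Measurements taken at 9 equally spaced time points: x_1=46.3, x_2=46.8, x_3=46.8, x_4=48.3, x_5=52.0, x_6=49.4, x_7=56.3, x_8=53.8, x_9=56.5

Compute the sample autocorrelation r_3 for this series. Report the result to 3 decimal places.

Mean x̄ = (46.3 + 46.8 + 46.8 + 48.3 + 52.0 + 49.4 + 56.3 + 53.8 + 56.5)/9 = 50.6889
Σ(x_t−x̄)(x_{t+3}−x̄) = (10.4846) + (-5.0988) + (5.0123) + (-13.4043) + (4.0790) + (-7.4899) = -6.4170
Denominator Σ(x_t−x̄)² = 133.5289
r_3 = -6.4170 / 133.5289 = -0.048

-0.048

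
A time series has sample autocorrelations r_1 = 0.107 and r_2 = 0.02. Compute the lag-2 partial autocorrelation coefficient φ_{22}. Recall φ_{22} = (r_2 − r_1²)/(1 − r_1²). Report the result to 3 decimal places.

φ_{22} = (r_2 − r_1²) / (1 − r_1²)
r_1² = (0.107)² = 0.011449
Numerator = 0.02 − 0.0114 = 0.0086; denominator = 1 − 0.0114 = 0.9886
φ_{22} = 0.0086 / 0.9886 = 0.009

0.009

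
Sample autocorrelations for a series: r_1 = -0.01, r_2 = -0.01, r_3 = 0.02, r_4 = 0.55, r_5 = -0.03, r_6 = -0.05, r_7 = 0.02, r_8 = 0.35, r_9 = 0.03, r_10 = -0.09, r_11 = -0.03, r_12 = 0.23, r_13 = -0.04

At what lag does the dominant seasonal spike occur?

The largest autocorrelation is r_4 = 0.55, with weaker echoes at lags 8 (0.35) and 12 (0.23); the remaining lags stay at or below 0.03.
The dominant spike at lag 4 indicates a seasonal period of 4.

4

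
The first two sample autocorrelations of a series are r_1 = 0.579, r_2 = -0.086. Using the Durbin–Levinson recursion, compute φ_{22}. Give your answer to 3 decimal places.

φ_{22} = (r_2 − r_1²) / (1 − r_1²)
r_1² = (0.579)² = 0.335241
Numerator = -0.086 − 0.3352 = -0.4212; denominator = 1 − 0.3352 = 0.6648
φ_{22} = -0.4212 / 0.6648 = -0.634

-0.634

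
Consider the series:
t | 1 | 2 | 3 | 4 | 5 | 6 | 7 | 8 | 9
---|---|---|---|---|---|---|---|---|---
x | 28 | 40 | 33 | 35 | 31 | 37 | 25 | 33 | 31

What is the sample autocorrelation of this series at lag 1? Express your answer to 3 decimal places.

-0.474

Mean x̄ = (28 + 40 + 33 + 35 + 31 + 37 + 25 + 33 + 31)/9 = 32.5556
Numerator Σ_{t=1}^{8}(x_t−x̄)(x_{t+1}−x̄) = -77.8642
Denominator Σ(x_t−x̄)² = 164.2222
r_1 = -77.8642 / 164.2222 = -0.474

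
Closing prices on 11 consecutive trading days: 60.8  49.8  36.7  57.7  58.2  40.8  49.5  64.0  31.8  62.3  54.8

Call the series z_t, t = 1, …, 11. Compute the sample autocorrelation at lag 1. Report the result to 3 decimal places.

-0.457

Mean z̄ = (60.8 + 49.8 + 36.7 + 57.7 + 58.2 + 40.8 + 49.5 + 64.0 + 31.8 + 62.3 + 54.8)/11 = 51.4909
Numerator Σ_{t=1}^{10}(z_t−z̄)(z_{t+1}−z̄) = -539.6455
Denominator Σ(z_t−z̄)² = 1182.1091
r_1 = -539.6455 / 1182.1091 = -0.457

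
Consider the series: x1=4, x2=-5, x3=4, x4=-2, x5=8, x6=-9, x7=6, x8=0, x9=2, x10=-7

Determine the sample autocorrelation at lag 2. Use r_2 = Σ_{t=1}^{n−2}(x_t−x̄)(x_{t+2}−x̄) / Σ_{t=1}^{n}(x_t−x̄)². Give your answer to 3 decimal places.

Mean x̄ = (4 − 5 + 4 − 2 + 8 − 9 + 6 + 0 + 2 − 7)/10 = 0.1000
Numerator Σ_{t=1}^{8}(x_t−x̄)(x_{t+2}−x̄) = 135.2800
Denominator Σ(x_t−x̄)² = 294.9000
r_2 = 135.2800 / 294.9000 = 0.459

0.459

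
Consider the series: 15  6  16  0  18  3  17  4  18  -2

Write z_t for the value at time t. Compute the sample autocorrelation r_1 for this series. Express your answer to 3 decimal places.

Mean z̄ = (15 + 6 + 16 + 0 + 18 + 3 + 17 + 4 + 18 − 2)/10 = 9.5000
Numerator Σ_{t=1}^{9}(z_t−z̄)(z_{t+1}−z̄) = -474.2500
Denominator Σ(z_t−z̄)² = 580.5000
r_1 = -474.2500 / 580.5000 = -0.817

-0.817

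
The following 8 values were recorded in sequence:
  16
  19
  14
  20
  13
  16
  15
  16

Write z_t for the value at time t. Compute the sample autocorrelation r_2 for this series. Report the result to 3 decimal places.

Mean z̄ = (16 + 19 + 14 + 20 + 13 + 16 + 15 + 16)/8 = 16.1250
Deviations from mean: -0.1250, 2.8750, -2.1250, 3.8750, -3.1250, -0.1250, -1.1250, -0.1250
Σ(z_t−z̄)(z_{t+2}−z̄) = (0.2656) + (11.1406) + (6.6406) + (-0.4844) + (3.5156) + (0.0156) = 21.0938
Denominator Σ(z_t−z̄)² = 38.8750
r_2 = 21.0938 / 38.8750 = 0.543

0.543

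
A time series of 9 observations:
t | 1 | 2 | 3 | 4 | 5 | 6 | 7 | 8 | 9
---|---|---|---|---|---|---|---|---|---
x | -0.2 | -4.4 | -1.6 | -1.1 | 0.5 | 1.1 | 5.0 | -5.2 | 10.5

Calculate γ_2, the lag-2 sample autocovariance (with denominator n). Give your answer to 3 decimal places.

5.546

Mean x̄ = (-0.2 − 4.4 − 1.6 − 1.1 + 0.5 + 1.1 + 5.0 − 5.2 + 10.5)/9 = 0.5111
Σ_{t=1}^{7}(x_t−x̄)(x_{t+2}−x̄) = 49.9142
γ_2 = 49.9142 / 9 = 5.546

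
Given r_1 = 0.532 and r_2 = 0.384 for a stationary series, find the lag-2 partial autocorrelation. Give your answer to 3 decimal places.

0.141

φ_{22} = (r_2 − r_1²) / (1 − r_1²)
r_1² = (0.532)² = 0.283024
Numerator = 0.384 − 0.2830 = 0.1010; denominator = 1 − 0.2830 = 0.7170
φ_{22} = 0.1010 / 0.7170 = 0.141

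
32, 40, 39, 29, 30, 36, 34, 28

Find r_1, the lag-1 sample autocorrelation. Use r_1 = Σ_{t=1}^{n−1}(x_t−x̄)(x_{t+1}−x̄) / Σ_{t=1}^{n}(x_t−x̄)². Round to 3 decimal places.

Mean x̄ = (32 + 40 + 39 + 29 + 30 + 36 + 34 + 28)/8 = 33.5000
Numerator Σ_{t=1}^{7}(x_t−x̄)(x_{t+1}−x̄) = 6.7500
Denominator Σ(x_t−x̄)² = 144.0000
r_1 = 6.7500 / 144.0000 = 0.047

0.047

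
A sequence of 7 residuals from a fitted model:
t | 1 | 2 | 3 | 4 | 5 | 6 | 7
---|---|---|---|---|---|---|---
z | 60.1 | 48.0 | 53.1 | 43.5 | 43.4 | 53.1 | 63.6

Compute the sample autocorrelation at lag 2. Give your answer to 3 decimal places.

Mean z̄ = (60.1 + 48.0 + 53.1 + 43.5 + 43.4 + 53.1 + 63.6)/7 = 52.1143
Deviations from mean: 7.9857, -4.1143, 0.9857, -8.6143, -8.7143, 0.9857, 11.4857
Σ(z_t−z̄)(z_{t+2}−z̄) = (7.8716) + (35.4416) + (-8.5898) + (-8.4912) + (-100.0898) = -73.8576
Denominator Σ(z_t−z̄)² = 364.7086
r_2 = -73.8576 / 364.7086 = -0.203

-0.203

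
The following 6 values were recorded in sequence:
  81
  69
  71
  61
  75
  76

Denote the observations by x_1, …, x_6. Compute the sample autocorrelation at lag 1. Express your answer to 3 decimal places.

-0.135

Mean x̄ = (81 + 69 + 71 + 61 + 75 + 76)/6 = 72.1667
Deviations from mean: 8.8333, -3.1667, -1.1667, -11.1667, 2.8333, 3.8333
Σ(x_t−x̄)(x_{t+1}−x̄) = (-27.9722) + (3.6944) + (13.0278) + (-31.6389) + (10.8611) = -32.0278
Denominator Σ(x_t−x̄)² = 236.8333
r_1 = -32.0278 / 236.8333 = -0.135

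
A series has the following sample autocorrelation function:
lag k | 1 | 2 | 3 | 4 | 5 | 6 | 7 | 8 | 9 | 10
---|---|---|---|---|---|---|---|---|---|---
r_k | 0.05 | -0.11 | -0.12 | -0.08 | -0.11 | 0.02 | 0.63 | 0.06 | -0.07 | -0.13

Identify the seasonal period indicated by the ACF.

The largest autocorrelation is r_7 = 0.63; the remaining lags stay at or below 0.06.
The dominant spike at lag 7 indicates a seasonal period of 7.

7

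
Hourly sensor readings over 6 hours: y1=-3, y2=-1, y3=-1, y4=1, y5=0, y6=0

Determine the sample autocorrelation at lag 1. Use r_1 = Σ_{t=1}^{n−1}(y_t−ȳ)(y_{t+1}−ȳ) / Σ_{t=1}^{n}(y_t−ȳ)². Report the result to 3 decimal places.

Mean ȳ = (-3 − 1 − 1 + 1 + 0 + 0)/6 = -0.6667
Deviations from mean: -2.3333, -0.3333, -0.3333, 1.6667, 0.6667, 0.6667
Σ(y_t−ȳ)(y_{t+1}−ȳ) = (0.7778) + (0.1111) + (-0.5556) + (1.1111) + (0.4444) = 1.8889
Denominator Σ(y_t−ȳ)² = 9.3333
r_1 = 1.8889 / 9.3333 = 0.202

0.202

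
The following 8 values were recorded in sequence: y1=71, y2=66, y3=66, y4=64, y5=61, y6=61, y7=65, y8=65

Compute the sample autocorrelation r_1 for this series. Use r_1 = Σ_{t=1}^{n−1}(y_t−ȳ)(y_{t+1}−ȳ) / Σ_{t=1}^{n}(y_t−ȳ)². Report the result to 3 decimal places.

0.354

Mean ȳ = (71 + 66 + 66 + 64 + 61 + 61 + 65 + 65)/8 = 64.8750
Deviations from mean: 6.1250, 1.1250, 1.1250, -0.8750, -3.8750, -3.8750, 0.1250, 0.1250
Numerator Σ_{t=1}^{7}(y_t−ȳ)(y_{t+1}−ȳ) = 25.1094
Denominator Σ(y_t−ȳ)² = 70.8750
r_1 = 25.1094 / 70.8750 = 0.354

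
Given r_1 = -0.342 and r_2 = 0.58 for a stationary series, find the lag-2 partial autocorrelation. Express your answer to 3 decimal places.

φ_{22} = (r_2 − r_1²) / (1 − r_1²)
r_1² = (-0.342)² = 0.116964
Numerator = 0.58 − 0.1170 = 0.4630; denominator = 1 − 0.1170 = 0.8830
φ_{22} = 0.4630 / 0.8830 = 0.524

0.524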